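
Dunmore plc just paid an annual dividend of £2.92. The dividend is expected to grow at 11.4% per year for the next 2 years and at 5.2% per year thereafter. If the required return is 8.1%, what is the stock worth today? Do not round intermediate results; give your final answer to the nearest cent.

£118.60

D_1 = 3.25288
D_2 = 3.62371
Terminal value at year 2: TV = D_2×(1+g_2)/(r−g_2) = 3.81214/0.029 = 131.45314
P_0 = D_1/(1+r)^1 + D_2/(1+r)^2 + TV/(1+r)^2
    = 3.00914 + 3.10100 + 112.49147 = 118.60161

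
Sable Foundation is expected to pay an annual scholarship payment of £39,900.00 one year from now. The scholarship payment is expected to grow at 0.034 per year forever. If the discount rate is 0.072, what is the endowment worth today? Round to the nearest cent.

£1050000.00

Growing perpetuity: P = D₁ / (r − g) = £39,900.0000 / (0.072 − 0.034) = £1,050,000.00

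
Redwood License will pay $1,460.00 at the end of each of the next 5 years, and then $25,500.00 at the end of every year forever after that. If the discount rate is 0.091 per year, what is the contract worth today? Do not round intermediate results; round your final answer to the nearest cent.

$186954.68

PV of 5-year annuity: $1,460.00 × [1 − (1+0.091)^−5] / 0.091 = 5664.18652
Perpetuity value at year 5: $25,500.00 / 0.091 = 280219.78022
PV of perpetuity: 280219.78022 / (1+0.091)^5 = 181290.49516
Total PV = 5664.18652 + 181290.49516 = 186954.68168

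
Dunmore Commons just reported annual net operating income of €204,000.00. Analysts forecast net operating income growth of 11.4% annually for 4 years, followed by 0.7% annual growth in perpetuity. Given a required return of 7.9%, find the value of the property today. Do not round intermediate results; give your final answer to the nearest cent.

D_1 = 227256.00000
D_2 = 253163.18400
D_3 = 282023.78698
D_4 = 314174.49869
Terminal value at year 4: TV = D_4×(1+g_2)/(r−g_2) = 316373.72018/0.072 = 4394079.44697
P_0 = D_1/(1+r)^1 + D_2/(1+r)^2 + D_3/(1+r)^3 + D_4/(1+r)^4 + TV/(1+r)^4
    = 210617.23818 + 217449.12265 + 224502.61597 + 231784.90657 + 3241769.45715 = 4126123.34052

€4126123.34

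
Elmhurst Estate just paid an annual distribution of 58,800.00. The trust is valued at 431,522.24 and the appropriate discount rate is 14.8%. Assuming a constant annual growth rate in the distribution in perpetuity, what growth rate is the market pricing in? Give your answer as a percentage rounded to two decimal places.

1.03%

P = D₀(1+g)/(r−g) ⇒ P(r−g) = D₀(1+g) ⇒ g(P+D₀) = P·r − D₀
g = (P·r − D₀)/(P + D₀) = (431,522.24×0.148 − 58,800.00) / (431,522.24 + 58,800.00) = 0.010331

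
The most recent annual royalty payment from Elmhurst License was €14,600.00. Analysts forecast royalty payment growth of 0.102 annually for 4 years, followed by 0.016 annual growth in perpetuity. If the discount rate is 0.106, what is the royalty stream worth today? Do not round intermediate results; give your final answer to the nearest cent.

D_1 = 16089.20000
D_2 = 17730.29840
D_3 = 19538.78884
D_4 = 21531.74530
Terminal value at year 4: TV = D_4×(1+g_2)/(r−g_2) = 21876.25322/0.09 = 243069.48025
P_0 = D_1/(1+r)^1 + D_2/(1+r)^2 + D_3/(1+r)^3 + D_4/(1+r)^4 + TV/(1+r)^4
    = 14547.19711 + 14494.58518 + 14442.16354 + 14389.93148 + 162446.33759 = 220320.21490

€220320.21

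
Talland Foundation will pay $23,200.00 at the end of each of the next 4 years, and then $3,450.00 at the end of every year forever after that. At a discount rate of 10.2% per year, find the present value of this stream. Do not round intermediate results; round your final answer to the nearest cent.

$96158.29

PV of 4-year annuity: $23,200.00 × [1 − (1+0.102)^−4] / 0.102 = 73223.61667
Perpetuity value at year 4: $3,450.00 / 0.102 = 33823.52941
PV of perpetuity: 33823.52941 / (1+0.102)^4 = 22934.67262
Total PV = 73223.61667 + 22934.67262 = 96158.28929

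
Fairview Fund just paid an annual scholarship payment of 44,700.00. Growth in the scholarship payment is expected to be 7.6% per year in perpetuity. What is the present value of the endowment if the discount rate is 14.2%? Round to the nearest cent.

728745.45

D₁ = D₀ × (1 + g) = 44,700.00 × 1.076 = 48,097.2000
Growing perpetuity: P = D₁ / (r − g) = 48,097.2000 / (0.142 − 0.076) = 728,745.45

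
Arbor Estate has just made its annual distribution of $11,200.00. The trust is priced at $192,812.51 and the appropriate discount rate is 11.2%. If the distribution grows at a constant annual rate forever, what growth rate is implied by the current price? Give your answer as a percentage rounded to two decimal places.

P = D₀(1+g)/(r−g) ⇒ P(r−g) = D₀(1+g) ⇒ g(P+D₀) = P·r − D₀
g = (P·r − D₀)/(P + D₀) = ($192,812.51×0.112 − $11,200.00) / ($192,812.51 + $11,200.00) = 0.050953

5.10%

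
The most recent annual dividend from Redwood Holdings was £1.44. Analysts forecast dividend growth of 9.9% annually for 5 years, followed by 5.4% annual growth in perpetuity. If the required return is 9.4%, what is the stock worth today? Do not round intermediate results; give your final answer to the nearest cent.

£46.12

D_1 = 1.58256
D_2 = 1.73923
D_3 = 1.91142
D_4 = 2.10065
D_5 = 2.30861
Terminal value at year 5: TV = D_5×(1+g_2)/(r−g_2) = 2.43328/0.04 = 60.83193
P_0 = D_1/(1+r)^1 + D_2/(1+r)^2 + D_3/(1+r)^3 + D_4/(1+r)^4 + D_5/(1+r)^5 + TV/(1+r)^5
    = 1.44658 + 1.45319 + 1.45983 + 1.46651 + 1.47321 + 38.81906 = 46.11838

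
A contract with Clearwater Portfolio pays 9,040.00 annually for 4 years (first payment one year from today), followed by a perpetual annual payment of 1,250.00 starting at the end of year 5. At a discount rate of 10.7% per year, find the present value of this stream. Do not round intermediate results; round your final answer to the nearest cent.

PV of 4-year annuity: 9,040.00 × [1 − (1+0.107)^−4] / 0.107 = 28226.70138
Perpetuity value at year 4: 1,250.00 / 0.107 = 11682.24299
PV of perpetuity: 11682.24299 / (1+0.107)^4 = 7779.21459
Total PV = 28226.70138 + 7779.21459 = 36005.91597

36005.92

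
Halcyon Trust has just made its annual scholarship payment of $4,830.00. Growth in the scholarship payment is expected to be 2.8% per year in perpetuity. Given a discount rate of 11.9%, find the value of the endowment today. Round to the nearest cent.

D₁ = D₀ × (1 + g) = $4,830.00 × 1.028 = $4,965.2400
Growing perpetuity: P = D₁ / (r − g) = $4,965.2400 / (0.119 − 0.028) = $54,563.08

$54563.08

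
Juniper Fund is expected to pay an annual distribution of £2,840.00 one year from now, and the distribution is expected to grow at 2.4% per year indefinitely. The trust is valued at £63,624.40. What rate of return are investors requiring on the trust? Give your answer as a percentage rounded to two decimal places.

P = D₁/(r − g) ⇒ r = D₁/P + g = £2,840.0000/£63,624.40 + 0.024 = 0.044637 + 0.024 = 0.068637

6.86%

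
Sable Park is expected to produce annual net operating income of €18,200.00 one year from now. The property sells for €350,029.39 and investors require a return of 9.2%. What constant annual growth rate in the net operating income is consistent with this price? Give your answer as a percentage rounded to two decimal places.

P = D₁/(r−g) ⇒ g = r − D₁/P = 0.092 − €18,200.00/€350,029.39 = 0.040004

4.00%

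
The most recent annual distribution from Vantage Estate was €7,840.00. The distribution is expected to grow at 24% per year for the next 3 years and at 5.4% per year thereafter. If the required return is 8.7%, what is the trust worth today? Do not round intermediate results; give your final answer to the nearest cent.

€402507.01

D_1 = 9721.60000
D_2 = 12054.78400
D_3 = 14947.93216
Terminal value at year 3: TV = D_3×(1+g_2)/(r−g_2) = 15755.12050/0.033 = 477427.89384
P_0 = D_1/(1+r)^1 + D_2/(1+r)^2 + D_3/(1+r)^3 + TV/(1+r)^3
    = 8943.51426 + 10202.35297 + 11638.37874 + 371722.76328 = 402507.00925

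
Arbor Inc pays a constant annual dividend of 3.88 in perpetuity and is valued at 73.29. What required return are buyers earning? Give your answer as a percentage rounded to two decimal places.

P = C/r ⇒ r = C/P = 3.88/73.29 = 0.052940

5.29%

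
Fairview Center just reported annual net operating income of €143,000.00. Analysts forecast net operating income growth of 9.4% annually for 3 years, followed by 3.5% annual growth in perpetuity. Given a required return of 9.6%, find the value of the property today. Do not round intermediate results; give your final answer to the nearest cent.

€2840489.18

D_1 = 156442.00000
D_2 = 171147.54800
D_3 = 187235.41751
Terminal value at year 3: TV = D_3×(1+g_2)/(r−g_2) = 193788.65712/0.061 = 3176863.23156
P_0 = D_1/(1+r)^1 + D_2/(1+r)^2 + D_3/(1+r)^3 + TV/(1+r)^3
    = 142739.05109 + 142478.57837 + 142218.58097 + 2413052.97216 = 2840489.18260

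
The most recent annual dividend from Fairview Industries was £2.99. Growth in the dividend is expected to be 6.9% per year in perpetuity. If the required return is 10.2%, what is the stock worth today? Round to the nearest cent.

£96.86

D₁ = D₀ × (1 + g) = £2.99 × 1.069 = £3.1963
Growing perpetuity: P = D₁ / (r − g) = £3.1963 / (0.102 − 0.069) = £96.86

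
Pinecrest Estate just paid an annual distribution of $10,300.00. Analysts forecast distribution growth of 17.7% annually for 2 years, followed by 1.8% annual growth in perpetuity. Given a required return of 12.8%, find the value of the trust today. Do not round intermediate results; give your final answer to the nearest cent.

D_1 = 12123.10000
D_2 = 14268.88870
Terminal value at year 2: TV = D_2×(1+g_2)/(r−g_2) = 14525.72870/0.11 = 132052.07906
P_0 = D_1/(1+r)^1 + D_2/(1+r)^2 + TV/(1+r)^2
    = 10747.42908 + 11214.29435 + 103783.19679 = 125744.92021

$125744.92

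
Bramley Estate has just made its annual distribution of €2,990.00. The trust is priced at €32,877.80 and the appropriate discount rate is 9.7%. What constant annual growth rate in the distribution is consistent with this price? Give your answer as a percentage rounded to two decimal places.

P = D₀(1+g)/(r−g) ⇒ P(r−g) = D₀(1+g) ⇒ g(P+D₀) = P·r − D₀
g = (P·r − D₀)/(P + D₀) = (€32,877.80×0.097 − €2,990.00) / (€32,877.80 + €2,990.00) = 0.005552

0.56%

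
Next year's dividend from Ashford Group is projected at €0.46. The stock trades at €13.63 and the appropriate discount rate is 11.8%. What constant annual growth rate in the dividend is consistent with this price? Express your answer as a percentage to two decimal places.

8.43%

P = D₁/(r−g) ⇒ g = r − D₁/P = 0.118 − €0.46/€13.63 = 0.084251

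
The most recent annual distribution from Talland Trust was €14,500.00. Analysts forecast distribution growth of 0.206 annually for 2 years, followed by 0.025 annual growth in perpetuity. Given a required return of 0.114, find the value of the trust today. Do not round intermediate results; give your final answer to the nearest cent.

€228407.25

D_1 = 17487.00000
D_2 = 21089.32200
Terminal value at year 2: TV = D_2×(1+g_2)/(r−g_2) = 21616.55505/0.089 = 242882.64101
P_0 = D_1/(1+r)^1 + D_2/(1+r)^2 + TV/(1+r)^2
    = 15697.48654 + 16993.86783 + 195715.89353 = 228407.24790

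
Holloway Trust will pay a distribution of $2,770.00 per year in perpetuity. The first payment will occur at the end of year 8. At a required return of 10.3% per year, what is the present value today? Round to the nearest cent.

$13539.85

Value at end of year 7: C / r = $2,770.00 / 0.103 = $26,893.2039
Discount to today: PV = $26,893.2039 / (1 + 0.103)^7 = $26,893.2039 / 1.986226 = $13,539.85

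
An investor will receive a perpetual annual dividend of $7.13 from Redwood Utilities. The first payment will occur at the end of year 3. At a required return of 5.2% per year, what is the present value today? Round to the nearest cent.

Value at end of year 2: C / r = $7.13 / 0.052 = $137.1154
Discount to today: PV = $137.1154 / (1 + 0.052)^2 = $137.1154 / 1.106704 = $123.90

$123.90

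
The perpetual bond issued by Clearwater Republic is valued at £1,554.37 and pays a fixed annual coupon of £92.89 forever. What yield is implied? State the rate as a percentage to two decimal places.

P = C/r ⇒ r = C/P = £92.89/£1,554.37 = 0.059761

5.98%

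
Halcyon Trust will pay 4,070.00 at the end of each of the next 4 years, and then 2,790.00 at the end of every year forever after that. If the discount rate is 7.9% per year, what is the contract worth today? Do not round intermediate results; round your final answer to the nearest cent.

39565.43

PV of 4-year annuity: 4,070.00 × [1 − (1+0.079)^−4] / 0.079 = 13510.41657
Perpetuity value at year 4: 2,790.00 / 0.079 = 35316.45570
PV of perpetuity: 35316.45570 / (1+0.079)^4 = 26055.01534
Total PV = 13510.41657 + 26055.01534 = 39565.43192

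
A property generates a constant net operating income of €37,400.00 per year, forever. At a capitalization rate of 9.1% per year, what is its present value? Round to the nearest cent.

€410989.01

Level perpetuity: PV = C / r = €37,400.00 / 0.091 = €410,989.01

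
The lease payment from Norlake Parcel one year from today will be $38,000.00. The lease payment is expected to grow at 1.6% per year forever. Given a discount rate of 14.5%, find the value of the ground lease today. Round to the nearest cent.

$294573.64

Growing perpetuity: P = D₁ / (r − g) = $38,000.0000 / (0.145 − 0.016) = $294,573.64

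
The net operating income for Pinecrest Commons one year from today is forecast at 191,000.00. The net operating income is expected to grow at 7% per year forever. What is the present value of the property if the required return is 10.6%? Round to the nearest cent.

Growing perpetuity: P = D₁ / (r − g) = 191,000.0000 / (0.106 − 0.07) = 5,305,555.56

5305555.56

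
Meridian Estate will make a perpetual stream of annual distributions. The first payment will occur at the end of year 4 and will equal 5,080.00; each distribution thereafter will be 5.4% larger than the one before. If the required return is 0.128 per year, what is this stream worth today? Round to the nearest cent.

Value at end of year 3: C₁ / (r − g) = 5,080.00 / (0.128 − 0.054) = 68,648.6486
Discount to today: PV = 68,648.6486 / (1 + 0.128)^3 = 68,648.6486 / 1.435249 = 47,830.47

47830.47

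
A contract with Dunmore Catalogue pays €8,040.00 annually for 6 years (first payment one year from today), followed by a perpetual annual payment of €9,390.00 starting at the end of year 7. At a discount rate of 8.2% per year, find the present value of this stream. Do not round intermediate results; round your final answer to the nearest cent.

€108308.99

PV of 6-year annuity: €8,040.00 × [1 − (1+0.082)^−6] / 0.082 = 36943.51551
Perpetuity value at year 6: €9,390.00 / 0.082 = 114512.19512
PV of perpetuity: 114512.19512 / (1+0.082)^6 = 71365.47738
Total PV = 36943.51551 + 71365.47738 = 108308.99289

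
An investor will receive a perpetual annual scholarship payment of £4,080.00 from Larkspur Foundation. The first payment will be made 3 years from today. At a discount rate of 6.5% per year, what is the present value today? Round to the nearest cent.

Value at end of year 2: C / r = £4,080.00 / 0.065 = £62,769.2308
Discount to today: PV = £62,769.2308 / (1 + 0.065)^2 = £62,769.2308 / 1.134225 = £55,341.07

£55341.07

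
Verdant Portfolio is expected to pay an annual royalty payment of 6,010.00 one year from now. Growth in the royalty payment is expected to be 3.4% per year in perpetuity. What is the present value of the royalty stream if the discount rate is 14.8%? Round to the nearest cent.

52719.30

Growing perpetuity: P = D₁ / (r − g) = 6,010.0000 / (0.148 − 0.034) = 52,719.30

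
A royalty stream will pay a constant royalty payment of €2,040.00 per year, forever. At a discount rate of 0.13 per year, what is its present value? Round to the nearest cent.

Level perpetuity: PV = C / r = €2,040.00 / 0.13 = €15,692.31

€15692.31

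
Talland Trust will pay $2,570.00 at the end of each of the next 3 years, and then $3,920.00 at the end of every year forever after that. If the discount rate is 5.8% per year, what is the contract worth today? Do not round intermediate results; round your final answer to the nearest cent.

$63964.25

PV of 3-year annuity: $2,570.00 × [1 − (1+0.058)^−3] / 0.058 = 6895.14004
Perpetuity value at year 3: $3,920.00 / 0.058 = 67586.20690
PV of perpetuity: 67586.20690 / (1+0.058)^3 = 57069.10614
Total PV = 6895.14004 + 57069.10614 = 63964.24618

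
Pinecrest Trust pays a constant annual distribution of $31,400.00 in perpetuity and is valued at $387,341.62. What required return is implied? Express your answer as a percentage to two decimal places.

8.11%

P = C/r ⇒ r = C/P = $31,400.00/$387,341.62 = 0.081065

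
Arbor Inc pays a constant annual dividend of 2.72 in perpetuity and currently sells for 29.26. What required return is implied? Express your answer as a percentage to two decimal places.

9.30%

P = C/r ⇒ r = C/P = 2.72/29.26 = 0.092960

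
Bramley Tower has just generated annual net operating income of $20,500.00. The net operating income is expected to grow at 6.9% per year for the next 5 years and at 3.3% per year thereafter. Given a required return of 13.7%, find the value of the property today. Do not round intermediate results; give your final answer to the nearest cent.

$235103.32

D_1 = 21914.50000
D_2 = 23426.60050
D_3 = 25043.03593
D_4 = 26771.00541
D_5 = 28618.20479
Terminal value at year 5: TV = D_5×(1+g_2)/(r−g_2) = 29562.60555/0.104 = 284255.82255
P_0 = D_1/(1+r)^1 + D_2/(1+r)^2 + D_3/(1+r)^3 + D_4/(1+r)^4 + D_5/(1+r)^5 + TV/(1+r)^5
    = 19273.96658 + 18121.25794 + 17037.48877 + 16018.53606 + 15060.52335 + 149591.54439 = 235103.31708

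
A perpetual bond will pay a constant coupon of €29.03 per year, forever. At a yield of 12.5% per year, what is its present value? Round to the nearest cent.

Level perpetuity: PV = C / r = €29.03 / 0.125 = €232.24

€232.24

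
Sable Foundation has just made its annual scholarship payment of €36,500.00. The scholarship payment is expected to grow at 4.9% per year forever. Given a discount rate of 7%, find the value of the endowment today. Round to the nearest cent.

D₁ = D₀ × (1 + g) = €36,500.00 × 1.049 = €38,288.5000
Growing perpetuity: P = D₁ / (r − g) = €38,288.5000 / (0.07 − 0.049) = €1,823,261.90

€1823261.90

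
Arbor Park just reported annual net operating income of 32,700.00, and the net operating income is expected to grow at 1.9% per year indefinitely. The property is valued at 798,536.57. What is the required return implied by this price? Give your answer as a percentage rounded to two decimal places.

6.07%

D₁ = 32,700.00 × 1.019 = 33,321.3000
P = D₁/(r − g) ⇒ r = D₁/P + g = 33,321.3000/798,536.57 + 0.019 = 0.041728 + 0.019 = 0.060728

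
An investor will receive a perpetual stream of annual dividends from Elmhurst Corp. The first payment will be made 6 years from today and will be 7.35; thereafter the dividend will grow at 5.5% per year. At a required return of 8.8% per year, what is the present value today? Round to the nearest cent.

146.09

Value at end of year 5: C₁ / (r − g) = 7.35 / (0.088 − 0.055) = 222.7273
Discount to today: PV = 222.7273 / (1 + 0.088)^5 = 222.7273 / 1.524560 = 146.09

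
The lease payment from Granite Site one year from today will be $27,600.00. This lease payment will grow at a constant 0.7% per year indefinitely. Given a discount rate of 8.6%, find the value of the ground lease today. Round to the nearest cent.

$349367.09

Growing perpetuity: P = D₁ / (r − g) = $27,600.0000 / (0.086 − 0.007) = $349,367.09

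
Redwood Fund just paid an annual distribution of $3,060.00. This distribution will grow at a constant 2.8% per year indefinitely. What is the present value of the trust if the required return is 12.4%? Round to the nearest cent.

D₁ = D₀ × (1 + g) = $3,060.00 × 1.028 = $3,145.6800
Growing perpetuity: P = D₁ / (r − g) = $3,145.6800 / (0.124 − 0.028) = $32,767.50

$32767.50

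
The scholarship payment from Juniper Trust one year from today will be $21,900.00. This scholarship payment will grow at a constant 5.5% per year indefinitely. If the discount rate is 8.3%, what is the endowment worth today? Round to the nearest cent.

Growing perpetuity: P = D₁ / (r − g) = $21,900.0000 / (0.083 − 0.055) = $782,142.86

$782142.86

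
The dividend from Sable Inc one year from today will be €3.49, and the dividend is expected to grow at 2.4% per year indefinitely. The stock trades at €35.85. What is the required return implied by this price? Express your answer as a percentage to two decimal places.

12.14%

P = D₁/(r − g) ⇒ r = D₁/P + g = €3.4900/€35.85 + 0.024 = 0.097350 + 0.024 = 0.121350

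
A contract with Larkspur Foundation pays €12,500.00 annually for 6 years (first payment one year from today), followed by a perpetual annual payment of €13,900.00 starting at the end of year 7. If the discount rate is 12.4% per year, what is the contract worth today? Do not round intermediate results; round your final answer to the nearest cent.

PV of 6-year annuity: €12,500.00 × [1 − (1+0.124)^−6] / 0.124 = 50815.60860
Perpetuity value at year 6: €13,900.00 / 0.124 = 112096.77419
PV of perpetuity: 112096.77419 / (1+0.124)^6 = 55589.81743
Total PV = 50815.60860 + 55589.81743 = 106405.42603

€106405.43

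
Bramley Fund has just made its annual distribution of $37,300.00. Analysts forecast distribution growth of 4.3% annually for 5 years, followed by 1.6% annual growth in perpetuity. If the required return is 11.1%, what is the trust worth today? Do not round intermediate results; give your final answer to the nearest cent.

D_1 = 38903.90000
D_2 = 40576.76770
D_3 = 42321.56871
D_4 = 44141.39617
D_5 = 46039.47620
Terminal value at year 5: TV = D_5×(1+g_2)/(r−g_2) = 46776.10782/0.095 = 492380.08232
P_0 = D_1/(1+r)^1 + D_2/(1+r)^2 + D_3/(1+r)^3 + D_4/(1+r)^4 + D_5/(1+r)^5 + TV/(1+r)^5
    = 35017.01170 + 32873.75626 + 30861.68117 + 28972.75739 + 27199.44731 + 290890.93119 = 445815.58501

$445815.59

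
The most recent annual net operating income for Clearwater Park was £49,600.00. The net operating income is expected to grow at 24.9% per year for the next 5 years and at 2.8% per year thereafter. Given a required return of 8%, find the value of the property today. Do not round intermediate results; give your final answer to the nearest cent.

£2420199.23

D_1 = 61950.40000
D_2 = 77376.04960
D_3 = 96642.68595
D_4 = 120706.71475
D_5 = 150762.68673
Terminal value at year 5: TV = D_5×(1+g_2)/(r−g_2) = 154984.04195/0.052 = 2980462.34526
P_0 = D_1/(1+r)^1 + D_2/(1+r)^2 + D_3/(1+r)^3 + D_4/(1+r)^4 + D_5/(1+r)^5 + TV/(1+r)^5
    = 57361.48148 + 66337.49108 + 76718.07997 + 88723.03878 + 102606.55132 + 2028452.59158 = 2420199.23421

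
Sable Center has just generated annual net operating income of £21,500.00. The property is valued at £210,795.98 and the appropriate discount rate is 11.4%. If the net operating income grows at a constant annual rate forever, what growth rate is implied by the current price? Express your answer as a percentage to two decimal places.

P = D₀(1+g)/(r−g) ⇒ P(r−g) = D₀(1+g) ⇒ g(P+D₀) = P·r − D₀
g = (P·r − D₀)/(P + D₀) = (£210,795.98×0.114 − £21,500.00) / (£210,795.98 + £21,500.00) = 0.010894

1.09%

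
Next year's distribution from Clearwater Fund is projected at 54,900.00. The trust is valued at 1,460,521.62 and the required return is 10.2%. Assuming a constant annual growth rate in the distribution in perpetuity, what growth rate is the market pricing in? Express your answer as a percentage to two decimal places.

6.44%

P = D₁/(r−g) ⇒ g = r − D₁/P = 0.102 − 54,900.00/1,460,521.62 = 0.064411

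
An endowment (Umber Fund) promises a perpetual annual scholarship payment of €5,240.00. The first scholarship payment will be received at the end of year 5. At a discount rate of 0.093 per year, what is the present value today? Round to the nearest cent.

€39479.14

Value at end of year 4: C / r = €5,240.00 / 0.093 = €56,344.0860
Discount to today: PV = €56,344.0860 / (1 + 0.093)^4 = €56,344.0860 / 1.427186 = €39,479.14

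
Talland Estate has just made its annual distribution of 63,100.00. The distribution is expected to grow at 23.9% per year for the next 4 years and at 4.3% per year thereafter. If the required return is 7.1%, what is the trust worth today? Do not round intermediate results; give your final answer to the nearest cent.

4578171.24

D_1 = 78180.90000
D_2 = 96866.13510
D_3 = 120017.14139
D_4 = 148701.23818
Terminal value at year 4: TV = D_4×(1+g_2)/(r−g_2) = 155095.39142/0.028 = 5539121.12224
P_0 = D_1/(1+r)^1 + D_2/(1+r)^2 + D_3/(1+r)^3 + D_4/(1+r)^4 + TV/(1+r)^4
    = 72998.03922 + 84448.71203 + 97695.56882 + 113020.36393 + 4210008.55650 = 4578171.24051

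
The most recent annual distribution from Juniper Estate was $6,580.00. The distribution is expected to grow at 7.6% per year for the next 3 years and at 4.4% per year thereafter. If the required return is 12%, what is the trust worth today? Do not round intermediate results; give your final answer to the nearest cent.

$98377.75

D_1 = 7080.08000
D_2 = 7618.16608
D_3 = 8197.14670
Terminal value at year 3: TV = D_3×(1+g_2)/(r−g_2) = 8557.82116/0.076 = 112602.90996
P_0 = D_1/(1+r)^1 + D_2/(1+r)^2 + D_3/(1+r)^3 + TV/(1+r)^3
    = 6321.50000 + 6073.15536 + 5834.56711 + 80148.52716 = 98377.74962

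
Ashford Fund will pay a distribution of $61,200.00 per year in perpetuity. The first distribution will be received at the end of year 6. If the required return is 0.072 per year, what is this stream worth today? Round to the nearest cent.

Value at end of year 5: C / r = $61,200.00 / 0.072 = $850,000.0000
Discount to today: PV = $850,000.0000 / (1 + 0.072)^5 = $850,000.0000 / 1.415709 = $600,405.97

$600405.97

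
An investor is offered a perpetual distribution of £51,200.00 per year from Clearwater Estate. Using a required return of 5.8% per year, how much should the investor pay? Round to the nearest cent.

£882758.62

Level perpetuity: PV = C / r = £51,200.00 / 0.058 = £882,758.62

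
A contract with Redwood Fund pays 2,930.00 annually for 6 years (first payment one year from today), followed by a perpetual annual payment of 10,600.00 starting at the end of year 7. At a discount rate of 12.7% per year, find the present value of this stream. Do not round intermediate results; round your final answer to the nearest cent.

PV of 6-year annuity: 2,930.00 × [1 − (1+0.127)^−6] / 0.127 = 11811.33249
Perpetuity value at year 6: 10,600.00 / 0.127 = 83464.56693
PV of perpetuity: 83464.56693 / (1+0.127)^6 = 40734.14904
Total PV = 11811.33249 + 40734.14904 = 52545.48153

52545.48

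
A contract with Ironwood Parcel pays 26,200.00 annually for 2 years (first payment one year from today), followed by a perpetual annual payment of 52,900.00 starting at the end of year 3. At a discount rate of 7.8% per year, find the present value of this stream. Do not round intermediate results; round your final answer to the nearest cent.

630461.08

PV of 2-year annuity: 26,200.00 × [1 − (1+0.078)^−2] / 0.078 = 46849.96954
Perpetuity value at year 2: 52,900.00 / 0.078 = 678205.12821
PV of perpetuity: 678205.12821 / (1+0.078)^2 = 583611.10574
Total PV = 46849.96954 + 583611.10574 = 630461.07528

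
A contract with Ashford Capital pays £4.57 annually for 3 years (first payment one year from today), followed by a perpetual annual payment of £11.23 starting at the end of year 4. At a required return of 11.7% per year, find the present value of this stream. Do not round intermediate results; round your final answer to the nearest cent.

£79.90

PV of 3-year annuity: £4.57 × [1 − (1+0.117)^−3] / 0.117 = 11.03320
Perpetuity value at year 3: £11.23 / 0.117 = 95.98291
PV of perpetuity: 95.98291 / (1+0.117)^3 = 68.87068
Total PV = 11.03320 + 68.87068 = 79.90388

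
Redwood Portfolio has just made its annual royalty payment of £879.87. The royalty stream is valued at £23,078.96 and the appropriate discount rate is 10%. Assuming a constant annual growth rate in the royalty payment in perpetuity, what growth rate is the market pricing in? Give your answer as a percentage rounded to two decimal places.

5.96%

P = D₀(1+g)/(r−g) ⇒ P(r−g) = D₀(1+g) ⇒ g(P+D₀) = P·r − D₀
g = (P·r − D₀)/(P + D₀) = (£23,078.96×0.1 − £879.87) / (£23,078.96 + £879.87) = 0.059603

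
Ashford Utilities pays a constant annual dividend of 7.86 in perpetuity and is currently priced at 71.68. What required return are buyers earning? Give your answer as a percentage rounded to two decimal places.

10.97%

P = C/r ⇒ r = C/P = 7.86/71.68 = 0.109654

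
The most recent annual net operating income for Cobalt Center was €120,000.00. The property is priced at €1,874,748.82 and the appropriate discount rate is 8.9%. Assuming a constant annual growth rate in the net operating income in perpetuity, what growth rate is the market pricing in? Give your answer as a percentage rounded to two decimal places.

2.35%

P = D₀(1+g)/(r−g) ⇒ P(r−g) = D₀(1+g) ⇒ g(P+D₀) = P·r − D₀
g = (P·r − D₀)/(P + D₀) = (€1,874,748.82×0.089 − €120,000.00) / (€1,874,748.82 + €120,000.00) = 0.023488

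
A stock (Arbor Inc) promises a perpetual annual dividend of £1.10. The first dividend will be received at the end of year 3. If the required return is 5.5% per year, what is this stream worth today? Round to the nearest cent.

£17.97

Value at end of year 2: C / r = £1.10 / 0.055 = £20.0000
Discount to today: PV = £20.0000 / (1 + 0.055)^2 = £20.0000 / 1.113025 = £17.97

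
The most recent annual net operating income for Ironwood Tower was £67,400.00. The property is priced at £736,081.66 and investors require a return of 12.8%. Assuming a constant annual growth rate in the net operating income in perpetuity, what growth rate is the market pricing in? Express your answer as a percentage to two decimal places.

3.34%

P = D₀(1+g)/(r−g) ⇒ P(r−g) = D₀(1+g) ⇒ g(P+D₀) = P·r − D₀
g = (P·r − D₀)/(P + D₀) = (£736,081.66×0.128 − £67,400.00) / (£736,081.66 + £67,400.00) = 0.033378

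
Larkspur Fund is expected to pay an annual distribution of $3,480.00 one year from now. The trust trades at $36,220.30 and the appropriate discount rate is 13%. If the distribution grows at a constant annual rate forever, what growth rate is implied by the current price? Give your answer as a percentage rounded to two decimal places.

3.39%

P = D₁/(r−g) ⇒ g = r − D₁/P = 0.13 − $3,480.00/$36,220.30 = 0.033921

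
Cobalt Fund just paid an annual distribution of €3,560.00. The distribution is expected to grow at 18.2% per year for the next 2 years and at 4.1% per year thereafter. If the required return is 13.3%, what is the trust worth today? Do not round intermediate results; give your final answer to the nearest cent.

€51430.31

D_1 = 4207.92000
D_2 = 4973.76144
Terminal value at year 2: TV = D_2×(1+g_2)/(r−g_2) = 5177.68566/0.092 = 56279.19195
P_0 = D_1/(1+r)^1 + D_2/(1+r)^2 + TV/(1+r)^2
    = 3713.96293 + 3874.58445 + 43841.76537 = 51430.31275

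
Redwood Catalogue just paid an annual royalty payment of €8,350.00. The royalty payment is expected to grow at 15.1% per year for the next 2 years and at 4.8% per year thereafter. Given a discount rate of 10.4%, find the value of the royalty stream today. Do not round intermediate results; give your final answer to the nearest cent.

€187634.19

D_1 = 9610.85000
D_2 = 11062.08835
Terminal value at year 2: TV = D_2×(1+g_2)/(r−g_2) = 11593.06859/0.056 = 207019.08198
P_0 = D_1/(1+r)^1 + D_2/(1+r)^2 + TV/(1+r)^2
    = 8705.48007 + 9076.09381 + 169852.61268 = 187634.18656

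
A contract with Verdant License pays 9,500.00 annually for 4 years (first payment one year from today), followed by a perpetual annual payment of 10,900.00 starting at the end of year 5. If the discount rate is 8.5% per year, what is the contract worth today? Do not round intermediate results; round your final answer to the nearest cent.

PV of 4-year annuity: 9,500.00 × [1 − (1+0.085)^−4] / 0.085 = 31118.16823
Perpetuity value at year 4: 10,900.00 / 0.085 = 128235.29412
PV of perpetuity: 128235.29412 / (1+0.085)^4 = 92531.29057
Total PV = 31118.16823 + 92531.29057 = 123649.45880

123649.46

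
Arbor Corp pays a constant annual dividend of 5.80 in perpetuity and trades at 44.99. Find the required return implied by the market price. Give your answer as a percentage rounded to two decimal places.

12.89%

P = C/r ⇒ r = C/P = 5.80/44.99 = 0.128918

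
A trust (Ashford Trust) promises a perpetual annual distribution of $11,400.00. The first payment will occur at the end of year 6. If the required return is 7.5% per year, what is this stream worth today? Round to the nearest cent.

Value at end of year 5: C / r = $11,400.00 / 0.075 = $152,000.0000
Discount to today: PV = $152,000.0000 / (1 + 0.075)^5 = $152,000.0000 / 1.435629 = $105,876.91

$105876.91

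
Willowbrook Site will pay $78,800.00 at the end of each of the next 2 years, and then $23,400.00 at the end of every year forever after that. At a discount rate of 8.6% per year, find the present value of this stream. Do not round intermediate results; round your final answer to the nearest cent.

PV of 2-year annuity: $78,800.00 × [1 − (1+0.086)^−2] / 0.086 = 139373.71332
Perpetuity value at year 2: $23,400.00 / 0.086 = 272093.02326
PV of perpetuity: 272093.02326 / (1+0.086)^2 = 230705.39773
Total PV = 139373.71332 + 230705.39773 = 370079.11105

$370079.11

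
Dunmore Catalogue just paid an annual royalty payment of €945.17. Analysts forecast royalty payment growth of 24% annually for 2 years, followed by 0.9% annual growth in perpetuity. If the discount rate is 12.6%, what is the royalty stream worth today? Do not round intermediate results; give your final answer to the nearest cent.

D_1 = 1172.01080
D_2 = 1453.29339
Terminal value at year 2: TV = D_2×(1+g_2)/(r−g_2) = 1466.37303/0.117 = 12533.10284
P_0 = D_1/(1+r)^1 + D_2/(1+r)^2 + TV/(1+r)^2
    = 1040.86217 + 1146.24253 + 9885.11719 = 12072.22189

€12072.22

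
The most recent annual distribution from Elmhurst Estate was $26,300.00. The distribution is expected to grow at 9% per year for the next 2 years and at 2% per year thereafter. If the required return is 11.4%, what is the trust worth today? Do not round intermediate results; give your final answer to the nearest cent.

$324131.25

D_1 = 28667.00000
D_2 = 31247.03000
Terminal value at year 2: TV = D_2×(1+g_2)/(r−g_2) = 31871.97060/0.094 = 339063.51702
P_0 = D_1/(1+r)^1 + D_2/(1+r)^2 + TV/(1+r)^2
    = 25733.39318 + 25178.99332 + 273218.86374 = 324131.25024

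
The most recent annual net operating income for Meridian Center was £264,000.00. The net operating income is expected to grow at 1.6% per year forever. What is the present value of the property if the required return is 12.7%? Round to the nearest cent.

D₁ = D₀ × (1 + g) = £264,000.00 × 1.016 = £268,224.0000
Growing perpetuity: P = D₁ / (r − g) = £268,224.0000 / (0.127 − 0.016) = £2,416,432.43

£2416432.43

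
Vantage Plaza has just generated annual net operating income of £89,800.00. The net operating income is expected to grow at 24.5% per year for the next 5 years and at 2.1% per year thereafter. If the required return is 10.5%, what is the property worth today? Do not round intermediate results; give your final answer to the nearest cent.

£2633163.81

D_1 = 111801.00000
D_2 = 139192.24500
D_3 = 173294.34502
D_4 = 215751.45956
D_5 = 268610.56715
Terminal value at year 5: TV = D_5×(1+g_2)/(r−g_2) = 274251.38906/0.084 = 3264897.48878
P_0 = D_1/(1+r)^1 + D_2/(1+r)^2 + D_3/(1+r)^3 + D_4/(1+r)^4 + D_5/(1+r)^5 + TV/(1+r)^5
    = 101177.37557 + 113996.22858 + 128439.18967 + 144712.02817 + 163046.58378 + 1981792.40524 = 2633163.81101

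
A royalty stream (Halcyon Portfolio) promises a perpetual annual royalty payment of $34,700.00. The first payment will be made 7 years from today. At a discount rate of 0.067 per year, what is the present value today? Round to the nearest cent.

$350968.51

Value at end of year 6: C / r = $34,700.00 / 0.067 = $517,910.4478
Discount to today: PV = $517,910.4478 / (1 + 0.067)^6 = $517,910.4478 / 1.475661 = $350,968.51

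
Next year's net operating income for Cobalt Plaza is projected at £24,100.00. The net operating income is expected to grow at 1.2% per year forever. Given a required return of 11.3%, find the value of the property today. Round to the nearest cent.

Growing perpetuity: P = D₁ / (r − g) = £24,100.0000 / (0.113 − 0.012) = £238,613.86

£238613.86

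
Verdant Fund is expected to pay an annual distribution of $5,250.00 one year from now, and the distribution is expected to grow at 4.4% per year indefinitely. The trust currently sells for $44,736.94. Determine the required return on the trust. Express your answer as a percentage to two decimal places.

P = D₁/(r − g) ⇒ r = D₁/P + g = $5,250.0000/$44,736.94 + 0.044 = 0.117353 + 0.044 = 0.161353

16.14%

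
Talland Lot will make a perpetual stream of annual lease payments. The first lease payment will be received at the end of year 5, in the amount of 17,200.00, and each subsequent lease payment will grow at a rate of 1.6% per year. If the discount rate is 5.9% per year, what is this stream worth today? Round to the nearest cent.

318035.90

Value at end of year 4: C₁ / (r − g) = 17,200.00 / (0.059 − 0.016) = 400,000.0000
Discount to today: PV = 400,000.0000 / (1 + 0.059)^4 = 400,000.0000 / 1.257720 = 318,035.90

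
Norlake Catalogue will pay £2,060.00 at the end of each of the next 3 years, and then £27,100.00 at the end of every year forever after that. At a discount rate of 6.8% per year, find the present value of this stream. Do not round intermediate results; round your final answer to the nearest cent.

PV of 3-year annuity: £2,060.00 × [1 − (1+0.068)^−3] / 0.068 = 5425.90630
Perpetuity value at year 3: £27,100.00 / 0.068 = 398529.41176
PV of perpetuity: 398529.41176 / (1+0.068)^3 = 327149.77059
Total PV = 5425.90630 + 327149.77059 = 332575.67689

£332575.68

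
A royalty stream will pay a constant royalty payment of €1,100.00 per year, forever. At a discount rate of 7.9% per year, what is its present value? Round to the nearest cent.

€13924.05

Level perpetuity: PV = C / r = €1,100.00 / 0.079 = €13,924.05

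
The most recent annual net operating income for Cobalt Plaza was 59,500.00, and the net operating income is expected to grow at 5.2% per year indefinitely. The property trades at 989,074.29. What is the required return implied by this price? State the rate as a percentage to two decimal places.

11.53%

D₁ = 59,500.00 × 1.052 = 62,594.0000
P = D₁/(r − g) ⇒ r = D₁/P + g = 62,594.0000/989,074.29 + 0.052 = 0.063285 + 0.052 = 0.115285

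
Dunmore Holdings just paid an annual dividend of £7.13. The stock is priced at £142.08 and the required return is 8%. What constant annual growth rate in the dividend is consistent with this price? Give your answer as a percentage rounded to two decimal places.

2.84%

P = D₀(1+g)/(r−g) ⇒ P(r−g) = D₀(1+g) ⇒ g(P+D₀) = P·r − D₀
g = (P·r − D₀)/(P + D₀) = (£142.08×0.08 − £7.13) / (£142.08 + £7.13) = 0.028392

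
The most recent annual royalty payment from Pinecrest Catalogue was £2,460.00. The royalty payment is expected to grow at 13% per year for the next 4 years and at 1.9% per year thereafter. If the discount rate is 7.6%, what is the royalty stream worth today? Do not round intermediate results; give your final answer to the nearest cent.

D_1 = 2779.80000
D_2 = 3141.17400
D_3 = 3549.52662
D_4 = 4010.96508
Terminal value at year 4: TV = D_4×(1+g_2)/(r−g_2) = 4087.17342/0.057 = 71704.79679
P_0 = D_1/(1+r)^1 + D_2/(1+r)^2 + D_3/(1+r)^3 + D_4/(1+r)^4 + TV/(1+r)^4
    = 2583.45725 + 2713.11031 + 2849.27012 + 2992.26323 + 53493.26720 = 64631.36811

£64631.37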